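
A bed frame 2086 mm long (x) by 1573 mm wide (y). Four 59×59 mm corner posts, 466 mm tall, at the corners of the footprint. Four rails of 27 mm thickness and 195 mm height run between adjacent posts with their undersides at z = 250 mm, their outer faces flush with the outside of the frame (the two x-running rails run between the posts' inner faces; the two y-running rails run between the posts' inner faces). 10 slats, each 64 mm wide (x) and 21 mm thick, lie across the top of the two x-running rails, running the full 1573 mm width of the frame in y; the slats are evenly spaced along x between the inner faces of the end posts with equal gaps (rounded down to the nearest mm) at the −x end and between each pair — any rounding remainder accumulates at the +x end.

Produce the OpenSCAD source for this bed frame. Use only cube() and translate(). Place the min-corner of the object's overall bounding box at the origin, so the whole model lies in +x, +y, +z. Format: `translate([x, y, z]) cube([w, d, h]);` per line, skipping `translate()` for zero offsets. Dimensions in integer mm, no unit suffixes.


cube([59, 59, 466]);
translate([0, 1514, 0]) cube([59, 59, 466]);
translate([2027, 0, 0]) cube([59, 59, 466]);
translate([2027, 1514, 0]) cube([59, 59, 466]);
translate([59, 0, 250]) cube([1968, 27, 195]);
translate([59, 1546, 250]) cube([1968, 27, 195]);
translate([0, 59, 250]) cube([27, 1455, 195]);
translate([2059, 59, 250]) cube([27, 1455, 195]);
translate([179, 0, 445]) cube([64, 1573, 21]);
translate([363, 0, 445]) cube([64, 1573, 21]);
translate([547, 0, 445]) cube([64, 1573, 21]);
translate([731, 0, 445]) cube([64, 1573, 21]);
translate([915, 0, 445]) cube([64, 1573, 21]);
translate([1099, 0, 445]) cube([64, 1573, 21]);
translate([1283, 0, 445]) cube([64, 1573, 21]);
translate([1467, 0, 445]) cube([64, 1573, 21]);
translate([1651, 0, 445]) cube([64, 1573, 21]);
translate([1835, 0, 445]) cube([64, 1573, 21]);


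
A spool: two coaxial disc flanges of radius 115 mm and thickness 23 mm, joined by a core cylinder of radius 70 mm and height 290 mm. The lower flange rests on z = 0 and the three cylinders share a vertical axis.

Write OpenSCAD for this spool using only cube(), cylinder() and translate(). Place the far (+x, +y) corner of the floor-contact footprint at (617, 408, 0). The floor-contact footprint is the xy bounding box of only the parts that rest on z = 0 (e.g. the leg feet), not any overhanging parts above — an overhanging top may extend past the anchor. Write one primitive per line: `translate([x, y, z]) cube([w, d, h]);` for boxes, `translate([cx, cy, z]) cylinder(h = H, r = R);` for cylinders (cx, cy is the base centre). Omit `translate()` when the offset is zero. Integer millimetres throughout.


translate([502, 293, 0]) cylinder(h = 23, r = 115);
translate([502, 293, 23]) cylinder(h = 290, r = 70);
translate([502, 293, 313]) cylinder(h = 23, r = 115);


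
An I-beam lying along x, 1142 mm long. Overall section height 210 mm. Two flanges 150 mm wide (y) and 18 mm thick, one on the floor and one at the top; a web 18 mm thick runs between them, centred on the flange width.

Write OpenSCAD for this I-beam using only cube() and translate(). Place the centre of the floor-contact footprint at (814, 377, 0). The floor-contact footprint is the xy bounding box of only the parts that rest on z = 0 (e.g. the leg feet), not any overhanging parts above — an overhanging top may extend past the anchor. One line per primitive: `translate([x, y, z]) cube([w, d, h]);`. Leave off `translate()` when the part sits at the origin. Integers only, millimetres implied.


translate([243, 302, 0]) cube([1142, 150, 18]);
translate([243, 368, 18]) cube([1142, 18, 174]);
translate([243, 302, 192]) cube([1142, 150, 18]);


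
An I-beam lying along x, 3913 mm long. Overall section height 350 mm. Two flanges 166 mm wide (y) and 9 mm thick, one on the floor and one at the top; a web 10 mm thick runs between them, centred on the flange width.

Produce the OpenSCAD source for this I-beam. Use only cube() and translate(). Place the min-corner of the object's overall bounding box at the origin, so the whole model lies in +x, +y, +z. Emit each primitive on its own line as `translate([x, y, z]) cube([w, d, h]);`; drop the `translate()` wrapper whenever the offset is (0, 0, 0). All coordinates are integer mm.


cube([3913, 166, 9]);
translate([0, 78, 9]) cube([3913, 10, 332]);
translate([0, 0, 341]) cube([3913, 166, 9]);


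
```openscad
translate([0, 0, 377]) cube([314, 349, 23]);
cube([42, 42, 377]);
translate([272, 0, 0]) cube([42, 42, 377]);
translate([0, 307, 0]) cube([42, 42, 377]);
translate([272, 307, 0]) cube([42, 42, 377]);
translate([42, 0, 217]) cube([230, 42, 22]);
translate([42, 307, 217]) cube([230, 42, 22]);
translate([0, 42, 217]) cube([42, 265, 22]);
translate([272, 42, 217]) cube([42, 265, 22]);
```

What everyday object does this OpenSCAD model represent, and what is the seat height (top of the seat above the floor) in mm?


A stool. The seat height is 400 mm.

A 314×349×23 slab at z = 377 on four corner posts — a stool. The seat top is 377 + 23 = 400 mm.


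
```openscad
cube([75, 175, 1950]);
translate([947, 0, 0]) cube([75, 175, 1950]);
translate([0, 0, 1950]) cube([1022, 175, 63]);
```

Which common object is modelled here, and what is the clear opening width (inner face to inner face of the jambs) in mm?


A door frame. The clear opening width is 872 mm.

Two 1950 mm tall posts with a header on top — a door frame. The left jamb is 75 mm wide at x = 0; the right jamb starts at x = 947. The clear opening is 947 − 75 = 872 mm.


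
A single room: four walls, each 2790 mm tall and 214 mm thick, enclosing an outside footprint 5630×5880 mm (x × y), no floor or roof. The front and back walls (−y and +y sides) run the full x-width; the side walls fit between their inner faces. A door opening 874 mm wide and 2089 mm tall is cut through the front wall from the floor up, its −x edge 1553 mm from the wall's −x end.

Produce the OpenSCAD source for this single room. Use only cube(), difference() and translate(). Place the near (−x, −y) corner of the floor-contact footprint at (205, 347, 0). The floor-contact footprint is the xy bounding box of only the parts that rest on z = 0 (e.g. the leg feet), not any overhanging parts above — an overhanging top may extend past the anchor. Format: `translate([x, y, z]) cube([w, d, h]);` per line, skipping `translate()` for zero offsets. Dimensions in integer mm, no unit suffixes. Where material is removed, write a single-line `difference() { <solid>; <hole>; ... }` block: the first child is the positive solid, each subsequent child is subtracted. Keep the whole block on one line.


difference() { translate([205, 347, 0]) cube([5630, 214, 2790]); translate([1758, 347, 0]) cube([874, 214, 2089]); }
translate([205, 6013, 0]) cube([5630, 214, 2790]);
translate([205, 561, 0]) cube([214, 5452, 2790]);
translate([5621, 561, 0]) cube([214, 5452, 2790]);


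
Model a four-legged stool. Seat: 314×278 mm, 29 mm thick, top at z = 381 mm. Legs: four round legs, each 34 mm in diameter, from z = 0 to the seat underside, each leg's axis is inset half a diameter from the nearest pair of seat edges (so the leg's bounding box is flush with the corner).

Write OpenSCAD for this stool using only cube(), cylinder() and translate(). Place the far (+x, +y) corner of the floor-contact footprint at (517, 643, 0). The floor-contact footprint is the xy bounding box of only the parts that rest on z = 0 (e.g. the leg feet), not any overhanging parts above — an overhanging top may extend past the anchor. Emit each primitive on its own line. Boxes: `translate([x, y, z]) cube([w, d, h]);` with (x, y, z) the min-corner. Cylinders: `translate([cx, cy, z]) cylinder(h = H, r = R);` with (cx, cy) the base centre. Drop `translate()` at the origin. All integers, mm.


translate([203, 365, 352]) cube([314, 278, 29]);
translate([220, 382, 0]) cylinder(h = 352, r = 17);
translate([500, 382, 0]) cylinder(h = 352, r = 17);
translate([220, 626, 0]) cylinder(h = 352, r = 17);
translate([500, 626, 0]) cylinder(h = 352, r = 17);


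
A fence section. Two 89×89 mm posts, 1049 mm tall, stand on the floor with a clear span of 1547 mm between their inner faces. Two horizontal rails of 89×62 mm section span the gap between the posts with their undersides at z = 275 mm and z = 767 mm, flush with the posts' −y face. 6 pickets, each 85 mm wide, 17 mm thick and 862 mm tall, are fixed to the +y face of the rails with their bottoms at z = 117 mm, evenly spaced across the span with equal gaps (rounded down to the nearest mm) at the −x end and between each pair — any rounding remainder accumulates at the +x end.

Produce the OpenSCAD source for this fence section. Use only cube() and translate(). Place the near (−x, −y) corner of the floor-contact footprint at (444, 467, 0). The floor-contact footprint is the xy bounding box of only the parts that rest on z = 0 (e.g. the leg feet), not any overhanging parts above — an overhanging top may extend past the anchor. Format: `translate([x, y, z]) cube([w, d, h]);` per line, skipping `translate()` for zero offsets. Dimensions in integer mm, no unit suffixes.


translate([444, 467, 0]) cube([89, 89, 1049]);
translate([2080, 467, 0]) cube([89, 89, 1049]);
translate([533, 467, 275]) cube([1547, 89, 62]);
translate([533, 467, 767]) cube([1547, 89, 62]);
translate([681, 556, 117]) cube([85, 17, 862]);
translate([914, 556, 117]) cube([85, 17, 862]);
translate([1147, 556, 117]) cube([85, 17, 862]);
translate([1380, 556, 117]) cube([85, 17, 862]);
translate([1613, 556, 117]) cube([85, 17, 862]);
translate([1846, 556, 117]) cube([85, 17, 862]);


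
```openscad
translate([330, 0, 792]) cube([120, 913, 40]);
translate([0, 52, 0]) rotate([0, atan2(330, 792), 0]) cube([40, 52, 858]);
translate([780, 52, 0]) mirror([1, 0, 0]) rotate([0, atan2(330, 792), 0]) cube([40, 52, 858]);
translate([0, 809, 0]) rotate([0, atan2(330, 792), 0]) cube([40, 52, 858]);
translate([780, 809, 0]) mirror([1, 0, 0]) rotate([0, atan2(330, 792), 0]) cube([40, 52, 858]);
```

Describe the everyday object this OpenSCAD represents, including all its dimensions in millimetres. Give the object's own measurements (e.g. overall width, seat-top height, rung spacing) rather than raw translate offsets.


A sawhorse. A 120×913×40 mm beam (x, y, z) sits on two A-frame leg pairs. Each pair is two raked legs of 40×52 mm section (52 mm along y) splaying symmetrically in x. Each leg rises 792 mm vertically over 330 mm of horizontal reach and is 858 mm long along its own axis. Every leg's outer bottom edge rests on the floor and its outer top edge meets a bottom edge of the beam — the left legs (tilting toward +x) meet the beam's −x bottom edge, the right legs (their mirror images, tilting toward −x) meet its +x bottom edge — so the leg tops tuck under the beam, the beam's underside is 792 mm above the floor, and the feet are 780 mm apart outside-to-outside with the beam centred between them. The two leg pairs are set in 52 mm from either end of the beam.


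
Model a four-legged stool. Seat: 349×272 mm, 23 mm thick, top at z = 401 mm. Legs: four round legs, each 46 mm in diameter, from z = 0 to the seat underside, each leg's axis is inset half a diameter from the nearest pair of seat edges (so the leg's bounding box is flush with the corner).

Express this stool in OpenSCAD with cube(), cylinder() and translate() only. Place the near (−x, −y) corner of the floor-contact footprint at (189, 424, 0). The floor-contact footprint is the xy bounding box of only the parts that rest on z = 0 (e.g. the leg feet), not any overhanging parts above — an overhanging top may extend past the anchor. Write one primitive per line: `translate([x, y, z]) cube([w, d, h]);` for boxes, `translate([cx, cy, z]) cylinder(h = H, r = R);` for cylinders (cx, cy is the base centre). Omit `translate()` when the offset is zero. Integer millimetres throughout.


translate([189, 424, 378]) cube([349, 272, 23]);
translate([212, 447, 0]) cylinder(h = 378, r = 23);
translate([515, 447, 0]) cylinder(h = 378, r = 23);
translate([212, 673, 0]) cylinder(h = 378, r = 23);
translate([515, 673, 0]) cylinder(h = 378, r = 23);


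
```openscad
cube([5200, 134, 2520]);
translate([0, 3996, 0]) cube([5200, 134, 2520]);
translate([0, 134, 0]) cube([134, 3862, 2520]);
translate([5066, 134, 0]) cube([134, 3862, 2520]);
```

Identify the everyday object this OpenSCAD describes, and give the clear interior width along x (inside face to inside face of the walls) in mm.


A house (or room) frame. The interior width is 4932 mm.

Four 2520 mm walls enclosing a rectangle with no floor or roof — a room or house frame. Outside width is 5200 mm and wall thickness is 134 mm, so the interior width is 5200 − 2 × 134 = 4932 mm.


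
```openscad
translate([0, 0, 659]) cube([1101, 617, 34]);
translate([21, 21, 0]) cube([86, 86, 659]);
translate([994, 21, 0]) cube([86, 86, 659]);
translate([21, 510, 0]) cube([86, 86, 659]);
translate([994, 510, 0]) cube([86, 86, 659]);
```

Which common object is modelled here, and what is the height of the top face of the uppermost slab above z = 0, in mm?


A table. The table height is 693 mm.

A 1101×617×34 slab sits at z = 659 on four 86 mm square posts — a table. The top surface is at 659 + 34 = 693 mm.


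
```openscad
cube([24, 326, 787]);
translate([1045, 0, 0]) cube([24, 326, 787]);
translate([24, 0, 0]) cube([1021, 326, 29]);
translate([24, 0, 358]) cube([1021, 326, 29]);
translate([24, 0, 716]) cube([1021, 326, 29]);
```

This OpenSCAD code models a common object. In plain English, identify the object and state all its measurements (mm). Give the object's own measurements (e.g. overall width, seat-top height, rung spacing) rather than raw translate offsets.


An open bookshelf. Two side panels, each 24 mm thick, 326 mm deep and 787 mm tall, stand 1069 mm apart (outside-to-outside). Between them sit 3 shelves, each 29 mm thick and 326 mm deep, spanning the full gap between the sides. The bottom shelf rests on the floor (its underside at z = 0) and the clear gap between one shelf's top and the next shelf's underside is 329 mm.


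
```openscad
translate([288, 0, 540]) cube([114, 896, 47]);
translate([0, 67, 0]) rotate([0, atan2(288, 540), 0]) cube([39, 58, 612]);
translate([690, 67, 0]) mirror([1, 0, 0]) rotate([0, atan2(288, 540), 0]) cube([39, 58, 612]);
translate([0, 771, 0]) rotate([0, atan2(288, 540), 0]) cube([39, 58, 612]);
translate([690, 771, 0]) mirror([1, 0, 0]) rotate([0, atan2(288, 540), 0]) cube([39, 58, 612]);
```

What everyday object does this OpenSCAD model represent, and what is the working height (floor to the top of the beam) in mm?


A sawhorse. The overall height is 587 mm.

A beam across two mirrored pairs of raked legs — a sawhorse. The beam's underside is at z = 540 (matching the legs' vertical rise in atan2(288, 540)) and the beam is 47 mm tall, so its top is at 540 + 47 = 587 mm. The raked legs top out at the beam's underside, so that is the highest point.


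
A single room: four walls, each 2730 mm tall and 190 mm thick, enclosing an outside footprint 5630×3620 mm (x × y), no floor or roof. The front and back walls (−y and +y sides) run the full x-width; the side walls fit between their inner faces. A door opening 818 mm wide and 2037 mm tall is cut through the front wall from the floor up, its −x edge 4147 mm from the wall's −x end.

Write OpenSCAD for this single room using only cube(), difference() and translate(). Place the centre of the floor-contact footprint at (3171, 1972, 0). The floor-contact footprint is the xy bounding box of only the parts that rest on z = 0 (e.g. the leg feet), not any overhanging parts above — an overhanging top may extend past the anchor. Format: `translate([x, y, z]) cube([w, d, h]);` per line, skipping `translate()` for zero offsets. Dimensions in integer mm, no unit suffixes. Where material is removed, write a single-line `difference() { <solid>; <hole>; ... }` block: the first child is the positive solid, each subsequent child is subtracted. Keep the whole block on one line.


difference() { translate([356, 162, 0]) cube([5630, 190, 2730]); translate([4503, 162, 0]) cube([818, 190, 2037]); }
translate([356, 3592, 0]) cube([5630, 190, 2730]);
translate([356, 352, 0]) cube([190, 3240, 2730]);
translate([5796, 352, 0]) cube([190, 3240, 2730]);


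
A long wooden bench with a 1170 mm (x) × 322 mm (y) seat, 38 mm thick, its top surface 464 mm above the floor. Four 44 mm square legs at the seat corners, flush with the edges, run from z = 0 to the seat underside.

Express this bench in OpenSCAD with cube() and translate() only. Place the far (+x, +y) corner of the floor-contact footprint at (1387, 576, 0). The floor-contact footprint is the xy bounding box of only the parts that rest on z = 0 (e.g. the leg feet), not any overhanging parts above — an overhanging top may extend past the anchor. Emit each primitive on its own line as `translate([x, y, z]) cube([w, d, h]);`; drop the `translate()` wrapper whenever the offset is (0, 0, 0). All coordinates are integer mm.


translate([217, 254, 426]) cube([1170, 322, 38]);
translate([217, 254, 0]) cube([44, 44, 426]);
translate([217, 532, 0]) cube([44, 44, 426]);
translate([1343, 254, 0]) cube([44, 44, 426]);
translate([1343, 532, 0]) cube([44, 44, 426]);


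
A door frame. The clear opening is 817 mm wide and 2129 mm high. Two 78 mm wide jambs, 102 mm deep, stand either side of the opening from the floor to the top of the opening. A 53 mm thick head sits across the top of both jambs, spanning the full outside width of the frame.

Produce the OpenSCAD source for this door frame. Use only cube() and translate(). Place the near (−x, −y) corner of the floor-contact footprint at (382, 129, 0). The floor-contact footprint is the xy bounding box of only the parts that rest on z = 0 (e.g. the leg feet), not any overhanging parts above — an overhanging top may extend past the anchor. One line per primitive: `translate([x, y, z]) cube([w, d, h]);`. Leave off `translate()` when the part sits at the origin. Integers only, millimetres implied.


translate([382, 129, 0]) cube([78, 102, 2129]);
translate([1277, 129, 0]) cube([78, 102, 2129]);
translate([382, 129, 2129]) cube([973, 102, 53]);


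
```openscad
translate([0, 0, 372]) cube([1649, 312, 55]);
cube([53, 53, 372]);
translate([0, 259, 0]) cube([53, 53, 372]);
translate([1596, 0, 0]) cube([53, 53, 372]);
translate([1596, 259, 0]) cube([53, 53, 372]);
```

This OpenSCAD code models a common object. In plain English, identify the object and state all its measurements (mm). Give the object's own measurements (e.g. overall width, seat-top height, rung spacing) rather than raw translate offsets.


A bench: a 1649×312 mm seat slab, 55 mm thick, top at z = 427 mm, on four 53×53 mm square legs flush with the seat corners and standing on z = 0.


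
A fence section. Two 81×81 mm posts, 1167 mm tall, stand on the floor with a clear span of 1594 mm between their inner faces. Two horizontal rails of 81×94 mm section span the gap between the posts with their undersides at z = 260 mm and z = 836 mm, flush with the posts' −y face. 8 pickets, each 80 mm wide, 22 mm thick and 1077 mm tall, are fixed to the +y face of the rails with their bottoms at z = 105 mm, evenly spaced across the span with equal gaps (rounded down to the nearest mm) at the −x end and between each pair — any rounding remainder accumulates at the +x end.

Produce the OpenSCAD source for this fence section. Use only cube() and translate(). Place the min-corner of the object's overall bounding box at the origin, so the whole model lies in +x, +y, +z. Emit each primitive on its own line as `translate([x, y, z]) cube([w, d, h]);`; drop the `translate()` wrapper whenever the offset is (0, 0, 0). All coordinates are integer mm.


cube([81, 81, 1167]);
translate([1675, 0, 0]) cube([81, 81, 1167]);
translate([81, 0, 260]) cube([1594, 81, 94]);
translate([81, 0, 836]) cube([1594, 81, 94]);
translate([187, 81, 105]) cube([80, 22, 1077]);
translate([373, 81, 105]) cube([80, 22, 1077]);
translate([559, 81, 105]) cube([80, 22, 1077]);
translate([745, 81, 105]) cube([80, 22, 1077]);
translate([931, 81, 105]) cube([80, 22, 1077]);
translate([1117, 81, 105]) cube([80, 22, 1077]);
translate([1303, 81, 105]) cube([80, 22, 1077]);
translate([1489, 81, 105]) cube([80, 22, 1077]);


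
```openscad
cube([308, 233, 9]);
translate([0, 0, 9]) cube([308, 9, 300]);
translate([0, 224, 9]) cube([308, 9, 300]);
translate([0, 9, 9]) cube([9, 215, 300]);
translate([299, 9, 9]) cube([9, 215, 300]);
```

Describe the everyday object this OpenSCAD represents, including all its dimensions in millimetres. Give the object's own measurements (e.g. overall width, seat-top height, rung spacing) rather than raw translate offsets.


An open-topped rectangular box: outside dimensions 308×233×309 mm, with a uniform wall and base thickness of 9 mm. The base is a full 308×233 slab on the floor; four walls sit on top of the base. The front and back walls (the −y and +y sides) span the full width; the two side walls fit between them.


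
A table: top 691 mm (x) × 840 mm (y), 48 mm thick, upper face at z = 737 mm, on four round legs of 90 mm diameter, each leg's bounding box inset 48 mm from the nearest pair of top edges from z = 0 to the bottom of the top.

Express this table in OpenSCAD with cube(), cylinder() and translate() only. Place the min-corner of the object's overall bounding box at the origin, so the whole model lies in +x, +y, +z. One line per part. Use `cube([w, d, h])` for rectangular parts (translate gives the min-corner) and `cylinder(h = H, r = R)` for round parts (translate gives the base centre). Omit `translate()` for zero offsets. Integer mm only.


translate([0, 0, 689]) cube([691, 840, 48]);
translate([93, 93, 0]) cylinder(h = 689, r = 45);
translate([598, 93, 0]) cylinder(h = 689, r = 45);
translate([93, 747, 0]) cylinder(h = 689, r = 45);
translate([598, 747, 0]) cylinder(h = 689, r = 45);


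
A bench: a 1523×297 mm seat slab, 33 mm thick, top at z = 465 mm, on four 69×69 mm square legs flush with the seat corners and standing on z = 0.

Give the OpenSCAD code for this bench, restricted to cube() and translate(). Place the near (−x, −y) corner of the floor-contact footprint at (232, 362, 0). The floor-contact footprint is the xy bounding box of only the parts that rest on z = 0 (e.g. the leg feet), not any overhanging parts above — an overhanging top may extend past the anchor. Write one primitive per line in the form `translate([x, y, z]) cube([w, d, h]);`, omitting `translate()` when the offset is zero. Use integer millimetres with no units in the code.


translate([232, 362, 432]) cube([1523, 297, 33]);
translate([232, 362, 0]) cube([69, 69, 432]);
translate([232, 590, 0]) cube([69, 69, 432]);
translate([1686, 362, 0]) cube([69, 69, 432]);
translate([1686, 590, 0]) cube([69, 69, 432]);


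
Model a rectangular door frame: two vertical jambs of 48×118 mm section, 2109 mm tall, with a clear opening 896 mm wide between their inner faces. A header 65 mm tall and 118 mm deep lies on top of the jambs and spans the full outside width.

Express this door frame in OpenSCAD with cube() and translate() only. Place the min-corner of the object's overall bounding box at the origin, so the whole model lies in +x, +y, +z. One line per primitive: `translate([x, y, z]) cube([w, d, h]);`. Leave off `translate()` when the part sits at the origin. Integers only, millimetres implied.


cube([48, 118, 2109]);
translate([944, 0, 0]) cube([48, 118, 2109]);
translate([0, 0, 2109]) cube([992, 118, 65]);


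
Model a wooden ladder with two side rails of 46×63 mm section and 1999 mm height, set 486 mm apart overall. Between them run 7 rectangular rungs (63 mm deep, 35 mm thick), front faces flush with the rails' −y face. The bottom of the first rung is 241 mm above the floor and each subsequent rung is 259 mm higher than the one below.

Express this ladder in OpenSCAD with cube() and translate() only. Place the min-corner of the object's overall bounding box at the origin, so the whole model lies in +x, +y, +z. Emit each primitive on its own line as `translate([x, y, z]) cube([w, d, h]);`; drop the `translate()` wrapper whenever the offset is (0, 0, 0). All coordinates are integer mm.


cube([46, 63, 1999]);
translate([440, 0, 0]) cube([46, 63, 1999]);
translate([46, 0, 241]) cube([394, 63, 35]);
translate([46, 0, 500]) cube([394, 63, 35]);
translate([46, 0, 759]) cube([394, 63, 35]);
translate([46, 0, 1018]) cube([394, 63, 35]);
translate([46, 0, 1277]) cube([394, 63, 35]);
translate([46, 0, 1536]) cube([394, 63, 35]);
translate([46, 0, 1795]) cube([394, 63, 35]);


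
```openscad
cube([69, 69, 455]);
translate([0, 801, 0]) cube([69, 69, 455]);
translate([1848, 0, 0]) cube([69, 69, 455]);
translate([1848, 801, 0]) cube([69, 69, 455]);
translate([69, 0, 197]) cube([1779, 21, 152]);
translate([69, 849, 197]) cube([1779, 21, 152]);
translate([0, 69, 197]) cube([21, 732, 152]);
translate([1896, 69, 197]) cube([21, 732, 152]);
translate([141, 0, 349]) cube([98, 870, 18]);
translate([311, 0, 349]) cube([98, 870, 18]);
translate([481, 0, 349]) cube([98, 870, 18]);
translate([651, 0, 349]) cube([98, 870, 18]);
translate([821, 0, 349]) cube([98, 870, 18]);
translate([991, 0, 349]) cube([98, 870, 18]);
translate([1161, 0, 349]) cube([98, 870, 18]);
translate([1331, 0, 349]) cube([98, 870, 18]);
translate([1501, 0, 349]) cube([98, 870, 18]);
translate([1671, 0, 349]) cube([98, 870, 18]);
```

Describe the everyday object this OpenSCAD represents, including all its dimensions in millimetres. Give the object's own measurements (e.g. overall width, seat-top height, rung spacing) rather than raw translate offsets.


A bed frame 1917 mm long (x) by 870 mm wide (y). Four 69×69 mm corner posts, 455 mm tall, at the corners of the footprint. Four rails of 21 mm thickness and 152 mm height run between adjacent posts with their undersides at z = 197 mm, their outer faces flush with the outside of the frame (the two x-running rails run between the posts' inner faces; the two y-running rails run between the posts' inner faces). 10 slats, each 98 mm wide (x) and 18 mm thick, lie across the top of the two x-running rails, running the full 870 mm width of the frame in y; along x they sit between the end posts with a 72 mm gap after the −x posts and between neighbouring slats, leaving 79 mm before the +x posts.


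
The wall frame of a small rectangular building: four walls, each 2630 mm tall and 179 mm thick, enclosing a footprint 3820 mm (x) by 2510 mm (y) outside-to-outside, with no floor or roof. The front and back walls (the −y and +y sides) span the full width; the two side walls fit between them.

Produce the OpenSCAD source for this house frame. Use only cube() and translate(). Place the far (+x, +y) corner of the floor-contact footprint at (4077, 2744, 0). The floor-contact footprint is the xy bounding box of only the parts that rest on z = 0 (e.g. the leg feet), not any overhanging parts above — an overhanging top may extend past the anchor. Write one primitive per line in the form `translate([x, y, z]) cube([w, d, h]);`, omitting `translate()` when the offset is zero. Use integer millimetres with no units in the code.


translate([257, 234, 0]) cube([3820, 179, 2630]);
translate([257, 2565, 0]) cube([3820, 179, 2630]);
translate([257, 413, 0]) cube([179, 2152, 2630]);
translate([3898, 413, 0]) cube([179, 2152, 2630]);


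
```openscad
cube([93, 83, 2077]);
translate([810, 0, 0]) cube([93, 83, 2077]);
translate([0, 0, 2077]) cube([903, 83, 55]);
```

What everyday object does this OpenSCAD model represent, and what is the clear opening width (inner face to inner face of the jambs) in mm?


A door frame. The clear opening width is 717 mm.

Two 2077 mm tall posts with a header on top — a door frame. The left jamb is 93 mm wide at x = 0; the right jamb starts at x = 810. The clear opening is 810 − 93 = 717 mm.


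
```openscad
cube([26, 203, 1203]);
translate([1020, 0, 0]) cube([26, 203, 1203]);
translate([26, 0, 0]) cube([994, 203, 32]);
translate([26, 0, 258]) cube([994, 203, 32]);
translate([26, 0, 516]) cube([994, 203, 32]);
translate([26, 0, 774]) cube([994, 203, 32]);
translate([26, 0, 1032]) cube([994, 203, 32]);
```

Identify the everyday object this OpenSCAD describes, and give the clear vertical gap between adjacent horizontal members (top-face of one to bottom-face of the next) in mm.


A bookshelf. The clear shelf gap is 226 mm.

Two tall side panels with 5 horizontal boards between them — a bookshelf. The first two shelf undersides are at z = 0 and z = 258; with shelf thickness 32, the clear gap is 258 − 0 − 32 = 226 mm.


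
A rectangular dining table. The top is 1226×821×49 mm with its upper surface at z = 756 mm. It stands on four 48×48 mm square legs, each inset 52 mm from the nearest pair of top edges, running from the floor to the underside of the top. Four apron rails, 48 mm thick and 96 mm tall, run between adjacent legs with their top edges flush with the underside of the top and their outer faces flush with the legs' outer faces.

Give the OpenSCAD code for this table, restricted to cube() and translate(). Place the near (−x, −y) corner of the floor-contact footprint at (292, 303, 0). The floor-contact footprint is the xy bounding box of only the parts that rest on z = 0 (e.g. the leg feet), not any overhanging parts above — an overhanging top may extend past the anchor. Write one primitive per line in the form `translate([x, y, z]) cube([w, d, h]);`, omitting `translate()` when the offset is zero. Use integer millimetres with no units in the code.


translate([240, 251, 707]) cube([1226, 821, 49]);
translate([292, 303, 0]) cube([48, 48, 707]);
translate([1366, 303, 0]) cube([48, 48, 707]);
translate([292, 972, 0]) cube([48, 48, 707]);
translate([1366, 972, 0]) cube([48, 48, 707]);
translate([340, 303, 611]) cube([1026, 48, 96]);
translate([340, 972, 611]) cube([1026, 48, 96]);
translate([292, 351, 611]) cube([48, 621, 96]);
translate([1366, 351, 611]) cube([48, 621, 96]);


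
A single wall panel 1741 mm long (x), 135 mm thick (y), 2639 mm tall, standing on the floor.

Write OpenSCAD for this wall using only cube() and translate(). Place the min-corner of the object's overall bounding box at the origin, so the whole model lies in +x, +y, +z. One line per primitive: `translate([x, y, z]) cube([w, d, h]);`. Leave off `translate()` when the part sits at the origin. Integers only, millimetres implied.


cube([1741, 135, 2639]);


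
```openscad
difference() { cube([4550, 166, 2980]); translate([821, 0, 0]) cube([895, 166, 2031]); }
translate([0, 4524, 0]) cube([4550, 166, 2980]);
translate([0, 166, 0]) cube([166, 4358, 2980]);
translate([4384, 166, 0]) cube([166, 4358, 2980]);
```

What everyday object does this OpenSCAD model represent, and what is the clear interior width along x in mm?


A single room. The interior width is 4218 mm.

Four walls enclosing a rectangle with a door in the front wall — a room. Outside width 4550 minus two 166 mm walls gives 4218 mm.


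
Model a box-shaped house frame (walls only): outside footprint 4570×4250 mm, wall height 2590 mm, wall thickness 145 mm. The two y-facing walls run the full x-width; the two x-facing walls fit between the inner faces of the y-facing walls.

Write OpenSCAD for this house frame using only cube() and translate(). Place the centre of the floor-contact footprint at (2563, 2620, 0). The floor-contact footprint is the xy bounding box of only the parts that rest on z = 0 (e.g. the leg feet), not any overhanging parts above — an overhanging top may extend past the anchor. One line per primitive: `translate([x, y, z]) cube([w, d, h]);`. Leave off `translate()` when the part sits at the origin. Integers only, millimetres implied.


translate([278, 495, 0]) cube([4570, 145, 2590]);
translate([278, 4600, 0]) cube([4570, 145, 2590]);
translate([278, 640, 0]) cube([145, 3960, 2590]);
translate([4703, 640, 0]) cube([145, 3960, 2590]);


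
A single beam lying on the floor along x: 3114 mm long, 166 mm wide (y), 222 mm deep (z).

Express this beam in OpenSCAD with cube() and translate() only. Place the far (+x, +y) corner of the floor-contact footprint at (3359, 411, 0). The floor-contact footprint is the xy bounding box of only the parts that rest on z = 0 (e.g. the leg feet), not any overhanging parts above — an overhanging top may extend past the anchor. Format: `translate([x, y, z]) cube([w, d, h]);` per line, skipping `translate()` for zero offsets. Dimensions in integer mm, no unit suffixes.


translate([245, 245, 0]) cube([3114, 166, 222]);


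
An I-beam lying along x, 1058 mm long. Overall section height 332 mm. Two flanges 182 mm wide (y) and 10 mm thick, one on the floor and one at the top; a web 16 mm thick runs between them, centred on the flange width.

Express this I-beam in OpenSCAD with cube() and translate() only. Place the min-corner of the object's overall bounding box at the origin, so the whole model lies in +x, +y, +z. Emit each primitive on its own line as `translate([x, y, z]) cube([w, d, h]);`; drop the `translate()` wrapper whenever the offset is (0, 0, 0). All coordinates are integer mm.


cube([1058, 182, 10]);
translate([0, 83, 10]) cube([1058, 16, 312]);
translate([0, 0, 322]) cube([1058, 182, 10]);


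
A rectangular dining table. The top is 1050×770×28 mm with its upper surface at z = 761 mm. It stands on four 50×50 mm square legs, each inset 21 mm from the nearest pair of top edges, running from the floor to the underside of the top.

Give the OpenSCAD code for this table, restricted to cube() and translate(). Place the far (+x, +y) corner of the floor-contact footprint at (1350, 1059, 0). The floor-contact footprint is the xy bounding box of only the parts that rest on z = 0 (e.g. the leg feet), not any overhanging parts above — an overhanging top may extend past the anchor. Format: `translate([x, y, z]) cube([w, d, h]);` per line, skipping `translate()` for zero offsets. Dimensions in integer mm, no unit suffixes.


translate([321, 310, 733]) cube([1050, 770, 28]);
translate([342, 331, 0]) cube([50, 50, 733]);
translate([1300, 331, 0]) cube([50, 50, 733]);
translate([342, 1009, 0]) cube([50, 50, 733]);
translate([1300, 1009, 0]) cube([50, 50, 733]);


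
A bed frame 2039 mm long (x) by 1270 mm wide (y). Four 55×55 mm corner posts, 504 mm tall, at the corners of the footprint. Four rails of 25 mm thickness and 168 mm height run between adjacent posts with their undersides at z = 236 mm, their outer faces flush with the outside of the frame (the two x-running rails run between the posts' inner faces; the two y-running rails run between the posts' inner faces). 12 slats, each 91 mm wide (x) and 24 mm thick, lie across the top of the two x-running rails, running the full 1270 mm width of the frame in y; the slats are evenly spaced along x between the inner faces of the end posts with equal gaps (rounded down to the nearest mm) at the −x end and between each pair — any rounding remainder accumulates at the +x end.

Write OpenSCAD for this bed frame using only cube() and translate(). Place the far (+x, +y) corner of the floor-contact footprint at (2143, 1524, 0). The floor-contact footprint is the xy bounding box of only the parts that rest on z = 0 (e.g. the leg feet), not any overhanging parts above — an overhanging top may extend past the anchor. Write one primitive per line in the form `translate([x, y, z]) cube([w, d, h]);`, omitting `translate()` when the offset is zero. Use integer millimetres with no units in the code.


translate([104, 254, 0]) cube([55, 55, 504]);
translate([104, 1469, 0]) cube([55, 55, 504]);
translate([2088, 254, 0]) cube([55, 55, 504]);
translate([2088, 1469, 0]) cube([55, 55, 504]);
translate([159, 254, 236]) cube([1929, 25, 168]);
translate([159, 1499, 236]) cube([1929, 25, 168]);
translate([104, 309, 236]) cube([25, 1160, 168]);
translate([2118, 309, 236]) cube([25, 1160, 168]);
translate([223, 254, 404]) cube([91, 1270, 24]);
translate([378, 254, 404]) cube([91, 1270, 24]);
translate([533, 254, 404]) cube([91, 1270, 24]);
translate([688, 254, 404]) cube([91, 1270, 24]);
translate([843, 254, 404]) cube([91, 1270, 24]);
translate([998, 254, 404]) cube([91, 1270, 24]);
translate([1153, 254, 404]) cube([91, 1270, 24]);
translate([1308, 254, 404]) cube([91, 1270, 24]);
translate([1463, 254, 404]) cube([91, 1270, 24]);
translate([1618, 254, 404]) cube([91, 1270, 24]);
translate([1773, 254, 404]) cube([91, 1270, 24]);
translate([1928, 254, 404]) cube([91, 1270, 24]);


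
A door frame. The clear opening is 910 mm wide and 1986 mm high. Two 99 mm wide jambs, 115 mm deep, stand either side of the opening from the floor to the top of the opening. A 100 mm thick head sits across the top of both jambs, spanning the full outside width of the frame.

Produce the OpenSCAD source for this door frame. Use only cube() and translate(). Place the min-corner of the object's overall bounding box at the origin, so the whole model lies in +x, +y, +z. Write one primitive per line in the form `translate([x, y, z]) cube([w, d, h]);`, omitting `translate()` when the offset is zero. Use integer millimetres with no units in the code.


cube([99, 115, 1986]);
translate([1009, 0, 0]) cube([99, 115, 1986]);
translate([0, 0, 1986]) cube([1108, 115, 100]);


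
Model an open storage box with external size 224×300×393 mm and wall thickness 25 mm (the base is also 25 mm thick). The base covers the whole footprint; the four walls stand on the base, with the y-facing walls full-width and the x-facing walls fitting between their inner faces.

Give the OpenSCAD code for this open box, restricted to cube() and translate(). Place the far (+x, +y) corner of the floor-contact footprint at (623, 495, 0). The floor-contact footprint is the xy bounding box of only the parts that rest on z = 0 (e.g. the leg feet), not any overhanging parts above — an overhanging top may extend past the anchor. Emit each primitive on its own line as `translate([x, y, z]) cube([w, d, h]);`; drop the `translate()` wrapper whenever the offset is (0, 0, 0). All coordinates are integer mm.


translate([399, 195, 0]) cube([224, 300, 25]);
translate([399, 195, 25]) cube([224, 25, 368]);
translate([399, 470, 25]) cube([224, 25, 368]);
translate([399, 220, 25]) cube([25, 250, 368]);
translate([598, 220, 25]) cube([25, 250, 368]);


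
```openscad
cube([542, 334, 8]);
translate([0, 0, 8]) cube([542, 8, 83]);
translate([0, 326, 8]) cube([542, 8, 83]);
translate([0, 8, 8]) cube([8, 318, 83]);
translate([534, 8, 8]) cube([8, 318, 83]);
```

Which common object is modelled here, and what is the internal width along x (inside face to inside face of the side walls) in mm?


An open box. The internal width is 526 mm.

A 542×334 base slab with four walls standing on it — an open box. The base is 542 mm wide and the walls are 8 mm thick, so the internal width is 542 − 2 × 8 = 526 mm.


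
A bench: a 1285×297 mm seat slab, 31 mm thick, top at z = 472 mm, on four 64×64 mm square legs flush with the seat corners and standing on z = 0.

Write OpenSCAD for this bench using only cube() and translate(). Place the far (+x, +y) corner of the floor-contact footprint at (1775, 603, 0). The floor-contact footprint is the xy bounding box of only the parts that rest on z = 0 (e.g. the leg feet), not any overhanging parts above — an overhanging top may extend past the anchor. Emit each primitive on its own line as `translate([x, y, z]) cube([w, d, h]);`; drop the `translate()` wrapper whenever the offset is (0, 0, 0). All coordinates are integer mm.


translate([490, 306, 441]) cube([1285, 297, 31]);
translate([490, 306, 0]) cube([64, 64, 441]);
translate([490, 539, 0]) cube([64, 64, 441]);
translate([1711, 306, 0]) cube([64, 64, 441]);
translate([1711, 539, 0]) cube([64, 64, 441]);


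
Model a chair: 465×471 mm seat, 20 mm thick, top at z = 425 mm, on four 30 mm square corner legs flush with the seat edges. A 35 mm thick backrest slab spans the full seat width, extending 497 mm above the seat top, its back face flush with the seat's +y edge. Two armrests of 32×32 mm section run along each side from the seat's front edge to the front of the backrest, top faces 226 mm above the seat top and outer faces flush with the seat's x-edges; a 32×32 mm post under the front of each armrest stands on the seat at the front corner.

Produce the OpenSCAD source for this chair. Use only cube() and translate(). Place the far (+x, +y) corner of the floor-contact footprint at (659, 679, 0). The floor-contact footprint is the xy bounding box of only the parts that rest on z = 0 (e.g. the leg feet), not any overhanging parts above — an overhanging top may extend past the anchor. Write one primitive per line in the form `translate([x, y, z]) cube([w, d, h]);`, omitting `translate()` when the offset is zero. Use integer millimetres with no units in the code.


translate([194, 208, 405]) cube([465, 471, 20]);
translate([194, 208, 0]) cube([30, 30, 405]);
translate([629, 208, 0]) cube([30, 30, 405]);
translate([194, 649, 0]) cube([30, 30, 405]);
translate([629, 649, 0]) cube([30, 30, 405]);
translate([194, 644, 425]) cube([465, 35, 497]);
translate([194, 208, 619]) cube([32, 436, 32]);
translate([627, 208, 619]) cube([32, 436, 32]);
translate([194, 208, 425]) cube([32, 32, 194]);
translate([627, 208, 425]) cube([32, 32, 194]);
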